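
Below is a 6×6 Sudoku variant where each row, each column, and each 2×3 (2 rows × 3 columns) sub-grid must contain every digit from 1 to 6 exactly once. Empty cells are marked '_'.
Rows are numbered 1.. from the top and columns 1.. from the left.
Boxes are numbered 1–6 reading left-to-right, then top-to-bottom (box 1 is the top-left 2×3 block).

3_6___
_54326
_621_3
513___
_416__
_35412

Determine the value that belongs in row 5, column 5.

Cell row 5, column 5 itself could take any of {3, 5} by direct elimination.
Consider where 3 can go in column 5.
row 1, column 5 is out (row 1 already has a 3).
row 3, column 5 is out (row 3 already has a 3).
row 4, column 5 is out (row 4 already has a 3).
So the only cell in column 5 that can hold 3 is row 5, column 5.
Therefore row 5, column 5 = 3.

3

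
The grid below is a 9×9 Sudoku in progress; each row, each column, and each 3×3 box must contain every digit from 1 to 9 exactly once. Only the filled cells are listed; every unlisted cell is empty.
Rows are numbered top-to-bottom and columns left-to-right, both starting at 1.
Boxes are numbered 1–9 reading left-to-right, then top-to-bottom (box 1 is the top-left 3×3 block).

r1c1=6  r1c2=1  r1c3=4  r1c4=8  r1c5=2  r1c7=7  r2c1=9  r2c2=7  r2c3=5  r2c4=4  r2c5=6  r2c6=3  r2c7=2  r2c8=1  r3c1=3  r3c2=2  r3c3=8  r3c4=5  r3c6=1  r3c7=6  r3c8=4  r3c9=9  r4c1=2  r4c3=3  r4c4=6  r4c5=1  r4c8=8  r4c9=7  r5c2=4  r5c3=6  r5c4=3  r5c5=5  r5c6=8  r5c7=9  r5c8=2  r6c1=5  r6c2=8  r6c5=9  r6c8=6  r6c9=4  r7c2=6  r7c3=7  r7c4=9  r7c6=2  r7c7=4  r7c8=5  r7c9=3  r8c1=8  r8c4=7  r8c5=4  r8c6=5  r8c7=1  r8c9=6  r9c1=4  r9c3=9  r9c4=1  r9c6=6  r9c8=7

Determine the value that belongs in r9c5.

Cell r9c5 itself could take any of {3, 8} by direct elimination.
Consider where 3 can go in box 8.
r7c5 is out (row 7 already has a 3).
So the only cell in box 8 that can hold 3 is r9c5.
Therefore r9c5 = 3.

3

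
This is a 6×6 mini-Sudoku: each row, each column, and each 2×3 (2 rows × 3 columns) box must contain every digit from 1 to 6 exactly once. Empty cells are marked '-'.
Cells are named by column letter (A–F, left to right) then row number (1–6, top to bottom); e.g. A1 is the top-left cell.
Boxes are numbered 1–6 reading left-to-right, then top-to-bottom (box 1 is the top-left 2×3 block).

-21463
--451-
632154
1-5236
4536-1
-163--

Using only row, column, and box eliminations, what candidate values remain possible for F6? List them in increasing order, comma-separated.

Row 6 already contains {1, 3, 6}.
Column F already contains {1, 3, 4, 6}.
Its 2×3 block (box 6) already contains {1, 3, 6}.
Removing those from 1–6 leaves {2, 5} as the candidates for F6.

2,5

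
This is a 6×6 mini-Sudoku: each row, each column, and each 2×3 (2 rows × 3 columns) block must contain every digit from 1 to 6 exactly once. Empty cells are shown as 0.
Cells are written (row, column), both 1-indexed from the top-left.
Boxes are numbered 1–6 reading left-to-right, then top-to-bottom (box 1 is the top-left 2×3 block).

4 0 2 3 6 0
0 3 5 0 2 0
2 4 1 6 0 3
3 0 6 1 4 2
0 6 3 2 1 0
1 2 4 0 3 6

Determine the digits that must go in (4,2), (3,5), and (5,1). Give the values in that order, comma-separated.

5,5,5

For (4,2):
  Row 4 already contains {1, 2, 3, 4, 6}.
  Column 2 already contains {2, 3, 4, 6}.
  Its 2×3 block (box 3) already contains {1, 2, 3, 4, 6}.
  The only value from 1–6 not eliminated is 5, so (4,2) = 5.
For (3,5):
  Row 3 already contains {1, 2, 3, 4, 6}.
  Column 5 already contains {1, 2, 3, 4, 6}.
  Its 2×3 block (box 4) already contains {1, 2, 3, 4, 6}.
  The only value from 1–6 not eliminated is 5, so (3,5) = 5.
For (5,1):
  Row 5 already contains {1, 2, 3, 6}.
  Column 1 already contains {1, 2, 3, 4}.
  Its 2×3 block (box 5) already contains {1, 2, 3, 4, 6}.
  The only value from 1–6 not eliminated is 5, so (5,1) = 5.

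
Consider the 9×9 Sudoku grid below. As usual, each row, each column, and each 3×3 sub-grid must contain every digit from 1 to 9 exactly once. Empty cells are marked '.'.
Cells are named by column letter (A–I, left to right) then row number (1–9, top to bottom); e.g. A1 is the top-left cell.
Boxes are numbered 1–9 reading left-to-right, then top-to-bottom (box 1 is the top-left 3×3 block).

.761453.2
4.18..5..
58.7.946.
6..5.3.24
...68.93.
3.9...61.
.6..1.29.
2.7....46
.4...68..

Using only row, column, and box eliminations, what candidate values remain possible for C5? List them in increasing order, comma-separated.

Row 5 already contains {3, 6, 8, 9}.
Column C already contains {1, 6, 7, 9}.
Its 3×3 block (box 4) already contains {3, 6, 9}.
Removing those from 1–9 leaves {2, 4, 5} as the candidates for C5.

2,4,5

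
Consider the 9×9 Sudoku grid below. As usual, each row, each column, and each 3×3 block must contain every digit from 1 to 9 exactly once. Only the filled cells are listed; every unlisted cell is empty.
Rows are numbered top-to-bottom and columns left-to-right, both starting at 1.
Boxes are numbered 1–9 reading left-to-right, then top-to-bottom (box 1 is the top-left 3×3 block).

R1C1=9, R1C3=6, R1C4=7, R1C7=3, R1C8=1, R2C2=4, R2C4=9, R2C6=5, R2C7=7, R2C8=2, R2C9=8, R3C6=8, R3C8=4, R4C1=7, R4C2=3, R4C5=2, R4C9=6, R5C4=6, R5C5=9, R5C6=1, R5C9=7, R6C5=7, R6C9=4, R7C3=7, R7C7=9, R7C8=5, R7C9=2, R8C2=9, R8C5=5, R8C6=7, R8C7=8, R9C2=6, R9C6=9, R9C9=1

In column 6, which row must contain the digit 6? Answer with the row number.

7

Consider where 6 can go in column 6.
R1C6 is out (row 1 already has a 6).
R4C6 is out (row 4 already has a 6).
R6C6 is out (box 5 already has a 6).
So the only cell in column 6 that can hold 6 is R7C6.
That is row 7.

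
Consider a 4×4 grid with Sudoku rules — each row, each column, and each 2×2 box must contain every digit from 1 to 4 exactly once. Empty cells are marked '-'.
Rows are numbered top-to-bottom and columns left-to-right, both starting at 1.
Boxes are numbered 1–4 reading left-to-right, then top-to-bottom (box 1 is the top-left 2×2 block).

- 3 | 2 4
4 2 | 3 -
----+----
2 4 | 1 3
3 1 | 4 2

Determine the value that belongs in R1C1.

Row 1 already contains {2, 3, 4}.
Column 1 already contains {2, 3, 4}.
Its 2×2 block (box 1) already contains {2, 3, 4}.
The only value from 1–4 not eliminated is 1, so R1C1 = 1.

1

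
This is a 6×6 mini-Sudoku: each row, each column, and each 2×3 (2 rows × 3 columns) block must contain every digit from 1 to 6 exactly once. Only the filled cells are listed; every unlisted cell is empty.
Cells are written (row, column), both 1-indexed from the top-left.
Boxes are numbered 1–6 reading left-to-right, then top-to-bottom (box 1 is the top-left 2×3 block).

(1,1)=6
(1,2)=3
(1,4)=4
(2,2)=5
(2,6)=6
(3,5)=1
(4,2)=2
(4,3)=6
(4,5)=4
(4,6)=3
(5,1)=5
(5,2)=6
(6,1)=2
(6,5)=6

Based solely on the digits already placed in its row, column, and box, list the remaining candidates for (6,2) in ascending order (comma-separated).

1,4

Row 6 already contains {2, 6}.
Column 2 already contains {2, 3, 5, 6}.
Its 2×3 block (box 5) already contains {2, 5, 6}.
Removing those from 1–6 leaves {1, 4} as the candidates for (6,2).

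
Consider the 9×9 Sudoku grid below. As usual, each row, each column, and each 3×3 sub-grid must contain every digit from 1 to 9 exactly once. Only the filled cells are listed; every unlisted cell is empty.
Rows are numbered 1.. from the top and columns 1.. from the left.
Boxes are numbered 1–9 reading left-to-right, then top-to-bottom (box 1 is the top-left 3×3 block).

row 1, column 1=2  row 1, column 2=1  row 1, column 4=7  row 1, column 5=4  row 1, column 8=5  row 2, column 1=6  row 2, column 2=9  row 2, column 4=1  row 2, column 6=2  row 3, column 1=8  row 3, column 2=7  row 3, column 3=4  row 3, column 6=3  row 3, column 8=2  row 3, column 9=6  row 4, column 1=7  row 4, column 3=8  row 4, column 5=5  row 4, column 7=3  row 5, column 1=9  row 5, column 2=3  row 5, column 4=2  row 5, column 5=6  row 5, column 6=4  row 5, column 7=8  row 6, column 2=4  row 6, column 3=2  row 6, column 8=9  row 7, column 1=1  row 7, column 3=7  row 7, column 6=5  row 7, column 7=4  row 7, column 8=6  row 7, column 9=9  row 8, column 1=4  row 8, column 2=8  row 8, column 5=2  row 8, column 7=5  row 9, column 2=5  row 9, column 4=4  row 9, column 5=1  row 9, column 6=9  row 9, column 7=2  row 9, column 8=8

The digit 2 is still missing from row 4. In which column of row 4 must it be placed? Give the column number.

9

Consider where 2 can go in row 4.
row 4, column 2 is out (box 4 already has a 2).
row 4, column 4 is out (column 4 already has a 2).
row 4, column 6 is out (column 6 already has a 2).
row 4, column 8 is out (column 8 already has a 2).
So the only cell in row 4 that can hold 2 is row 4, column 9.
That is column 9.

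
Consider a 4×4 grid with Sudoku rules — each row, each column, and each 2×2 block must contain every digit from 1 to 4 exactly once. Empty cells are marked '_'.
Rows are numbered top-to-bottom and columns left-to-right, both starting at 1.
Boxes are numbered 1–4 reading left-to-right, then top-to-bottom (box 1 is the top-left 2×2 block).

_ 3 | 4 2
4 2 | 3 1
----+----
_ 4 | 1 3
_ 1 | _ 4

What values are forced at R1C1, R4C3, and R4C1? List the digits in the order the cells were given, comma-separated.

1,2,3

For R1C1:
  Row 1 already contains {2, 3, 4}.
  Column 1 already contains {4}.
  Its 2×2 block (box 1) already contains {2, 3, 4}.
  The only value from 1–4 not eliminated is 1, so R1C1 = 1.
For R4C3:
  Row 4 already contains {1, 4}.
  Column 3 already contains {1, 3, 4}.
  Its 2×2 block (box 4) already contains {1, 3, 4}.
  The only value from 1–4 not eliminated is 2, so R4C3 = 2.
For R4C1:
  Consider where 3 can go in box 3.
  R3C1 is out (row 3 already has a 3).
  So the only cell in box 3 that can hold 3 is R4C1.
  So R4C1 = 3.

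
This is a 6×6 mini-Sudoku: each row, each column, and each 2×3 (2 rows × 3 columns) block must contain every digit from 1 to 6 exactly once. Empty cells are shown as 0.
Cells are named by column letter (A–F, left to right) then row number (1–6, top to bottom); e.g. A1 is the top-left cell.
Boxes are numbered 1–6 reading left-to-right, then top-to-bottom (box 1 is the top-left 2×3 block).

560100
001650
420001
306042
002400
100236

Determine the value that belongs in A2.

2

Row 2 already contains {1, 5, 6}.
Column A already contains {1, 3, 4, 5}.
Its 2×3 block (box 1) already contains {1, 5, 6}.
The only value from 1–6 not eliminated is 2, so A2 = 2.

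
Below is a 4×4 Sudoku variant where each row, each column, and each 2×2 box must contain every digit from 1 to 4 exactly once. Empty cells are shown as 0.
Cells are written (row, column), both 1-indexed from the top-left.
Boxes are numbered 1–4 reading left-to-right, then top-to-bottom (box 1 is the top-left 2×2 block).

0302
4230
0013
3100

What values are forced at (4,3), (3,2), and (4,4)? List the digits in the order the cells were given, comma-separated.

For (4,3):
  Consider where 2 can go in box 4.
  (4,4) is out (column 4 already has a 2).
  So the only cell in box 4 that can hold 2 is (4,3).
  So (4,3) = 2.
For (3,2):
  Row 3 already contains {1, 3}.
  Column 2 already contains {1, 2, 3}.
  Its 2×2 block (box 3) already contains {1, 3}.
  The only value from 1–4 not eliminated is 4, so (3,2) = 4.
For (4,4):
  Row 4 already contains {1, 3}.
  Column 4 already contains {2, 3}.
  Its 2×2 block (box 4) already contains {1, 3}.
  The only value from 1–4 not eliminated is 4, so (4,4) = 4.

2,4,4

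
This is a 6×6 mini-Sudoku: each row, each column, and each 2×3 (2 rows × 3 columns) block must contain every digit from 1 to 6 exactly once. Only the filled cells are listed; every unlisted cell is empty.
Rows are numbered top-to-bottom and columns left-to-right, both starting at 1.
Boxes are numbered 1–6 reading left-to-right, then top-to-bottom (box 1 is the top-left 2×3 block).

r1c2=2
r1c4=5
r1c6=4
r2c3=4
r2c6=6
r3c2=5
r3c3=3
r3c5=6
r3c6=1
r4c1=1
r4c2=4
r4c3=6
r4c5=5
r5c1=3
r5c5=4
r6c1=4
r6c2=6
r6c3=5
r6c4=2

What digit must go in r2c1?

5

Row 2 already contains {4, 6}.
Column 1 already contains {1, 3, 4}.
Its 2×3 block (box 1) already contains {2, 4}.
The only value from 1–6 not eliminated is 5, so r2c1 = 5.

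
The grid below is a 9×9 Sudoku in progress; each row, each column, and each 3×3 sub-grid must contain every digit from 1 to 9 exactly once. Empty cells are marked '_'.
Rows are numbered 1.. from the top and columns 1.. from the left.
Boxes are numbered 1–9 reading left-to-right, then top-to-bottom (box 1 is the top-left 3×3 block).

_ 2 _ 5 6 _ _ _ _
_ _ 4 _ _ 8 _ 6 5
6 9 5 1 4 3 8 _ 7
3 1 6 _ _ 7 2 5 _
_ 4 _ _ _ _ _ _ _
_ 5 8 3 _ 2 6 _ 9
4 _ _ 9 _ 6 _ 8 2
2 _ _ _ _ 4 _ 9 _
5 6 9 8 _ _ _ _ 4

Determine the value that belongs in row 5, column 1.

Cell row 5, column 1 itself could take any of {7, 9} by direct elimination.
Consider where 9 can go in box 4.
row 5, column 3 is out (column 3 already has a 9).
row 6, column 1 is out (row 6 already has a 9).
So the only cell in box 4 that can hold 9 is row 5, column 1.
Therefore row 5, column 1 = 9.

9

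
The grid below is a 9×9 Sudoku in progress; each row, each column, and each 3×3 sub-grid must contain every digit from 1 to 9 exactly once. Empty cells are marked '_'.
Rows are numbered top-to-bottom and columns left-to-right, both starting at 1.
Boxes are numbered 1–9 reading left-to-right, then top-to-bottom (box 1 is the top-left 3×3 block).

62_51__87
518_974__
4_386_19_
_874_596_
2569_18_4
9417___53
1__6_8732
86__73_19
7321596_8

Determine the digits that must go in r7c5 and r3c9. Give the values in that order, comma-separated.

4,5

For r7c5:
  Row 7 already contains {1, 2, 3, 6, 7, 8}.
  Column 5 already contains {1, 5, 6, 7, 9}.
  Its 3×3 block (box 8) already contains {1, 3, 5, 6, 7, 8, 9}.
  The only value from 1–9 not eliminated is 4, so r7c5 = 4.
For r3c9:
  Row 3 already contains {1, 3, 4, 6, 8, 9}.
  Column 9 already contains {2, 3, 4, 7, 8, 9}.
  Its 3×3 block (box 3) already contains {1, 4, 7, 8, 9}.
  The only value from 1–9 not eliminated is 5, so r3c9 = 5.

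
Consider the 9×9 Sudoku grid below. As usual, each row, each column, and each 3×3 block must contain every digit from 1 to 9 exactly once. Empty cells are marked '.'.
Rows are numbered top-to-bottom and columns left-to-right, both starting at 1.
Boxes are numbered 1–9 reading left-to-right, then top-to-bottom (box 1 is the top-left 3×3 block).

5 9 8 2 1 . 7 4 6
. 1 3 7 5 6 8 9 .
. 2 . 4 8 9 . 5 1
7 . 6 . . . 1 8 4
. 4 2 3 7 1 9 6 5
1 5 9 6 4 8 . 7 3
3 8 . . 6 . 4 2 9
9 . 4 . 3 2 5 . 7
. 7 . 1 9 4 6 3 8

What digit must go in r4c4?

Cell r4c4 itself could take any of {5, 9} by direct elimination.
Consider where 9 can go in row 4.
r4c2 is out (column 2 already has a 9).
r4c5 is out (column 5 already has a 9).
r4c6 is out (column 6 already has a 9).
So the only cell in row 4 that can hold 9 is r4c4.
Therefore r4c4 = 9.

9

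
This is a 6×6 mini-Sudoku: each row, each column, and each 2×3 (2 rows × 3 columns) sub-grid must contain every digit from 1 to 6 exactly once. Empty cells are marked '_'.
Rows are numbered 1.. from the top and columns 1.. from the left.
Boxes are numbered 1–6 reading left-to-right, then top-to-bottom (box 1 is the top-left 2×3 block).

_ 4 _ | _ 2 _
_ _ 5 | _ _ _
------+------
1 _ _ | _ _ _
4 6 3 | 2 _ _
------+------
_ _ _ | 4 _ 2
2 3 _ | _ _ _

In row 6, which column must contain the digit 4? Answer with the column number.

3

Consider where 4 can go in row 6.
row 6, column 4 is out (column 4 already has a 4).
row 6, column 5 is out (box 6 already has a 4).
row 6, column 6 is out (box 6 already has a 4).
So the only cell in row 6 that can hold 4 is row 6, column 3.
That is column 3.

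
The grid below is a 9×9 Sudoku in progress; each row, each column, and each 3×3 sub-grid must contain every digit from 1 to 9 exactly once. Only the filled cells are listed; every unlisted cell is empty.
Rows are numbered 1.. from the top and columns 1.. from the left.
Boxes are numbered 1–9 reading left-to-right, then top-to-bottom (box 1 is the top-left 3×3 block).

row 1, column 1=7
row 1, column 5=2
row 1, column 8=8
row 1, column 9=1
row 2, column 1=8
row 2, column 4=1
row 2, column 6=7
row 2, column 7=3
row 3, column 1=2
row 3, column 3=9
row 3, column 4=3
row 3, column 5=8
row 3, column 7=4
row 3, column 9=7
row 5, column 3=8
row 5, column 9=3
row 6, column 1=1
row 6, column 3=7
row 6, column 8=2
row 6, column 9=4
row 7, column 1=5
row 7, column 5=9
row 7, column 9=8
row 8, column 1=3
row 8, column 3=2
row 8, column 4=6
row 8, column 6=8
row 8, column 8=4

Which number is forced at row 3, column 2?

Cell row 3, column 2 itself could take any of {1, 5, 6} by direct elimination.
Consider where 1 can go in box 1.
row 1, column 2 is out (row 1 already has a 1).
row 1, column 3 is out (row 1 already has a 1).
row 2, column 2 is out (row 2 already has a 1).
row 2, column 3 is out (row 2 already has a 1).
So the only cell in box 1 that can hold 1 is row 3, column 2.
Therefore row 3, column 2 = 1.

1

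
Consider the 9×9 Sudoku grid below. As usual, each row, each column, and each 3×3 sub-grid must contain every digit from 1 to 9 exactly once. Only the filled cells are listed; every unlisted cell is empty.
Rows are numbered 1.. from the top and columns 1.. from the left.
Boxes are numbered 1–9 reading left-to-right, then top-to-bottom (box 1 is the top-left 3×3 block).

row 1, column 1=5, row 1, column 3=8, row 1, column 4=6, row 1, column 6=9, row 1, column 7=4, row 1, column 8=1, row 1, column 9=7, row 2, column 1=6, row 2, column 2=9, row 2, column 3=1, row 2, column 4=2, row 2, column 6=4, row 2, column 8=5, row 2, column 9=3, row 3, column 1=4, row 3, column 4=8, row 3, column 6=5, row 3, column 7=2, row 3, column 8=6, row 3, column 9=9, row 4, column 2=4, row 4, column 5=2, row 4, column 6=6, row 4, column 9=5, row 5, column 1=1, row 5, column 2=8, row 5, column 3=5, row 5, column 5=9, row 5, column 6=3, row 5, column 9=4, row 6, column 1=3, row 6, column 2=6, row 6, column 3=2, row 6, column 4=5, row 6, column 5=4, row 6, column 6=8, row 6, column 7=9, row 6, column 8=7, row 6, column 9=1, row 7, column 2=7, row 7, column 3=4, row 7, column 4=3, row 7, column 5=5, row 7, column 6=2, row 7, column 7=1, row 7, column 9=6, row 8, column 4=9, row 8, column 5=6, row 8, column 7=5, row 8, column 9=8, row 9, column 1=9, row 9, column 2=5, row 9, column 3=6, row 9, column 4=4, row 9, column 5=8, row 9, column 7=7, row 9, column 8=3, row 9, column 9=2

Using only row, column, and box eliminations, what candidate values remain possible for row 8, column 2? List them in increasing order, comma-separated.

1,2,3

Row 8 already contains {5, 6, 8, 9}.
Column 2 already contains {4, 5, 6, 7, 8, 9}.
Its 3×3 block (box 7) already contains {4, 5, 6, 7, 9}.
Removing those from 1–9 leaves {1, 2, 3} as the candidates for row 8, column 2.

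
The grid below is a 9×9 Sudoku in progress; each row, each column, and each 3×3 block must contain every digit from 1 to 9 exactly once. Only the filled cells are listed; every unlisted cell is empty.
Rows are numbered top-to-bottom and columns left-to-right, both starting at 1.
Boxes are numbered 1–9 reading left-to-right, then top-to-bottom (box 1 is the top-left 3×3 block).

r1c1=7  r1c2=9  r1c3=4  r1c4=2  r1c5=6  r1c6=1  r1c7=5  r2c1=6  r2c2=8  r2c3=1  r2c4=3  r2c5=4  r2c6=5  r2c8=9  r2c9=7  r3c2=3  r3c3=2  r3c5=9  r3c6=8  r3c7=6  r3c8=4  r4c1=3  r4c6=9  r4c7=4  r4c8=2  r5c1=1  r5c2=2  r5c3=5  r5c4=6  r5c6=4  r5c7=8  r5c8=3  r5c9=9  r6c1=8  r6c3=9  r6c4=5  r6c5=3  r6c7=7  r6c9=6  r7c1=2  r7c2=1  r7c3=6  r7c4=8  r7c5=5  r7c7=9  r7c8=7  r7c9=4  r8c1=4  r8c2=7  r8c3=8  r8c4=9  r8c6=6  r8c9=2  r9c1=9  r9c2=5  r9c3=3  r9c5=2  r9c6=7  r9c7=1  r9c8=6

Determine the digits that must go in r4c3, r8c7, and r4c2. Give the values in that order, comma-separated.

For r4c3:
  Row 4 already contains {2, 3, 4, 9}.
  Column 3 already contains {1, 2, 3, 4, 5, 6, 8, 9}.
  Its 3×3 block (box 4) already contains {1, 2, 3, 5, 8, 9}.
  The only value from 1–9 not eliminated is 7, so r4c3 = 7.
For r8c7:
  Row 8 already contains {2, 4, 6, 7, 8, 9}.
  Column 7 already contains {1, 4, 5, 6, 7, 8, 9}.
  Its 3×3 block (box 9) already contains {1, 2, 4, 6, 7, 9}.
  The only value from 1–9 not eliminated is 3, so r8c7 = 3.
For r4c2:
  Row 4 already contains {2, 3, 4, 9}.
  Column 2 already contains {1, 2, 3, 5, 7, 8, 9}.
  Its 3×3 block (box 4) already contains {1, 2, 3, 5, 8, 9}.
  The only value from 1–9 not eliminated is 6, so r4c2 = 6.

7,3,6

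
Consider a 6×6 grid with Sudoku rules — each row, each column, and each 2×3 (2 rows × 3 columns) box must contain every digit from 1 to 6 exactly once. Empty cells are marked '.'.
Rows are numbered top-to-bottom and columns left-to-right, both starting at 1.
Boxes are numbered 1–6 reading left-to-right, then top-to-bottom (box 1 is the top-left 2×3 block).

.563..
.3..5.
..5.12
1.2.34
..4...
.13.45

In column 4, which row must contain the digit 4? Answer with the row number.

2

Consider where 4 can go in column 4.
r3c4 is out (box 4 already has a 4).
r4c4 is out (row 4 already has a 4).
r5c4 is out (row 5 already has a 4).
r6c4 is out (row 6 already has a 4).
So the only cell in column 4 that can hold 4 is r2c4.
That is row 2.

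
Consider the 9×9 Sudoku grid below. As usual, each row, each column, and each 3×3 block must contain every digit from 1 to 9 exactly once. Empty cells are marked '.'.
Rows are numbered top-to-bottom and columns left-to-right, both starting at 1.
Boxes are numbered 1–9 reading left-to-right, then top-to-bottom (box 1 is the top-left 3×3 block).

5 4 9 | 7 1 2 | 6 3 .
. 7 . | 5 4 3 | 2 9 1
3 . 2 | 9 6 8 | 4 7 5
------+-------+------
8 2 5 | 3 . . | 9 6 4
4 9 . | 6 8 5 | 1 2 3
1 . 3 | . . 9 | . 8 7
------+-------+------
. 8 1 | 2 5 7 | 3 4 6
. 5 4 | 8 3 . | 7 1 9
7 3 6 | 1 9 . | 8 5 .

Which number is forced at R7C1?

9

Row 7 already contains {1, 2, 3, 4, 5, 6, 7, 8}.
Column 1 already contains {1, 3, 4, 5, 7, 8}.
Its 3×3 block (box 7) already contains {1, 3, 4, 5, 6, 7, 8}.
The only value from 1–9 not eliminated is 9, so R7C1 = 9.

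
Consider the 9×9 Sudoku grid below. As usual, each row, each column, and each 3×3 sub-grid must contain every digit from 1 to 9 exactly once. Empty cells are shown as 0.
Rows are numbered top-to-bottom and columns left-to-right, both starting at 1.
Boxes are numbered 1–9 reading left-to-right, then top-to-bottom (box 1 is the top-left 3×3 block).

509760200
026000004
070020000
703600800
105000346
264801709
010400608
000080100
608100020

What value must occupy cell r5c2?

Cell r5c2 itself could take any of {8, 9} by direct elimination.
Consider where 8 can go in row 5.
r5c4 is out (column 4 already has a 8).
r5c5 is out (column 5 already has a 8).
r5c6 is out (box 5 already has a 8).
So the only cell in row 5 that can hold 8 is r5c2.
Therefore r5c2 = 8.

8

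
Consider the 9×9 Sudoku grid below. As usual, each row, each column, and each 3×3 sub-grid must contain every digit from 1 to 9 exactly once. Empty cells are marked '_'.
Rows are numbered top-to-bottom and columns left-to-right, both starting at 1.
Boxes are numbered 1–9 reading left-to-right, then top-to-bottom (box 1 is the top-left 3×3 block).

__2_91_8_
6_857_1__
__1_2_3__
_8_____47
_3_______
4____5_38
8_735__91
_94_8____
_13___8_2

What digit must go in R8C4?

Cell R8C4 itself could take any of {1, 2, 6, 7} by direct elimination.
Consider where 1 can go in box 8.
R7C6 is out (row 7 already has a 1).
R8C6 is out (column 6 already has a 1).
R9C4 is out (row 9 already has a 1).
R9C5 is out (row 9 already has a 1).
R9C6 is out (row 9 already has a 1).
So the only cell in box 8 that can hold 1 is R8C4.
Therefore R8C4 = 1.

1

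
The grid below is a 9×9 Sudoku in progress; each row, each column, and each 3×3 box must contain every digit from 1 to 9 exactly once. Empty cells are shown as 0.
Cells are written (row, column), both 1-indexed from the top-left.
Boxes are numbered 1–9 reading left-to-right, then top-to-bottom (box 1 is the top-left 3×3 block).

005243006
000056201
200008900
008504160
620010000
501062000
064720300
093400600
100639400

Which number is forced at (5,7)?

Cell (5,7) itself could take any of {5, 7, 8} by direct elimination.
Consider where 5 can go in column 7.
(1,7) is out (row 1 already has a 5).
(6,7) is out (row 6 already has a 5).
So the only cell in column 7 that can hold 5 is (5,7).
Therefore (5,7) = 5.

5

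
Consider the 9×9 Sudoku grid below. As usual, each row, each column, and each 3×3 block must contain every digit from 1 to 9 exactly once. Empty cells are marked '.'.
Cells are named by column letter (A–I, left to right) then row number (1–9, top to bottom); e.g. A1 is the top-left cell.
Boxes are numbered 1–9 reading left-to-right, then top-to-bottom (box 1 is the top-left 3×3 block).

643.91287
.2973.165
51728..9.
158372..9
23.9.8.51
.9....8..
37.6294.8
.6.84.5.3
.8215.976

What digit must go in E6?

Cell E6 itself could take any of {1, 6} by direct elimination.
Consider where 1 can go in box 5.
E5 is out (row 5 already has a 1).
D6 is out (column D already has a 1).
F6 is out (column F already has a 1).
So the only cell in box 5 that can hold 1 is E6.
Therefore E6 = 1.

1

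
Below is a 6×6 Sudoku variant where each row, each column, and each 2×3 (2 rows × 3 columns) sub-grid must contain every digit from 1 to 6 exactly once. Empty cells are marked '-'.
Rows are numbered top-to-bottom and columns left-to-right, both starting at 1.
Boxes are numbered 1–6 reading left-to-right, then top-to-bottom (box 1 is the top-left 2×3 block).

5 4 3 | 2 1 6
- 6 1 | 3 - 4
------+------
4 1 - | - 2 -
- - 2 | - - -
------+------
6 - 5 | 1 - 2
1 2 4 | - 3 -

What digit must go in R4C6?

Cell R4C6 itself could take any of {1, 3, 5} by direct elimination.
Consider where 1 can go in box 4.
R3C4 is out (row 3 already has a 1).
R3C6 is out (row 3 already has a 1).
R4C4 is out (column 4 already has a 1).
R4C5 is out (column 5 already has a 1).
So the only cell in box 4 that can hold 1 is R4C6.
Therefore R4C6 = 1.

1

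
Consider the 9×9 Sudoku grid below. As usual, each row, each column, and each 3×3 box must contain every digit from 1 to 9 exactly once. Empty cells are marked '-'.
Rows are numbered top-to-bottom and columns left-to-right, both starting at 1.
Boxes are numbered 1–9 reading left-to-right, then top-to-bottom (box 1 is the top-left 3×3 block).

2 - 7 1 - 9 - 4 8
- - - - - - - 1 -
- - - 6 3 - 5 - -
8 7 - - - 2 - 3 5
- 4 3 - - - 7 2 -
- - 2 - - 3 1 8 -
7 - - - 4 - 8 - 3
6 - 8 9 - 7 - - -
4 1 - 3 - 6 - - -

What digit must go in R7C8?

Cell R7C8 itself could take any of {5, 6, 9} by direct elimination.
Consider where 6 can go in row 7.
R7C2 is out (box 7 already has a 6).
R7C3 is out (box 7 already has a 6).
R7C4 is out (column 4 already has a 6).
R7C6 is out (column 6 already has a 6).
So the only cell in row 7 that can hold 6 is R7C8.
Therefore R7C8 = 6.

6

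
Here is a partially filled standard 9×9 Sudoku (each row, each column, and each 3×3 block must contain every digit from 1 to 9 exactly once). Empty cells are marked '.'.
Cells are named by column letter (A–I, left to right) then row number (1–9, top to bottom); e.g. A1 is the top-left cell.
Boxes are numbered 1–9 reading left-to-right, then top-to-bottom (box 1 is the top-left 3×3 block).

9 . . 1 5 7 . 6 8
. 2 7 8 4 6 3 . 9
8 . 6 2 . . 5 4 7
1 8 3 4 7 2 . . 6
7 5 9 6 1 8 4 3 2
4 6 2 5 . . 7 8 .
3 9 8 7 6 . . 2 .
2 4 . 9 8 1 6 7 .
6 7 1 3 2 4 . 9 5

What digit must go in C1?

4

Row 1 already contains {1, 5, 6, 7, 8, 9}.
Column C already contains {1, 2, 3, 6, 7, 8, 9}.
Its 3×3 block (box 1) already contains {2, 6, 7, 8, 9}.
The only value from 1–9 not eliminated is 4, so C1 = 4.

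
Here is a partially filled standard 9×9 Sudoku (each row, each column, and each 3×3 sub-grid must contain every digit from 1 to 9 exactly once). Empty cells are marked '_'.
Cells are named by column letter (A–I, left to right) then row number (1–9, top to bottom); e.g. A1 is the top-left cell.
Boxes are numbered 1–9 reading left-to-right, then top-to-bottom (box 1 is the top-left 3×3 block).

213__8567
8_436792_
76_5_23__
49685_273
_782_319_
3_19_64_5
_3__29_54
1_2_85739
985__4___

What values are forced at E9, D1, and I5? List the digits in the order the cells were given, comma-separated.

For E9:
  Consider where 3 can go in box 8.
  D7 is out (row 7 already has a 3).
  D8 is out (row 8 already has a 3).
  D9 is out (column D already has a 3).
  So the only cell in box 8 that can hold 3 is E9.
  So E9 = 3.
For D1:
  Row 1 already contains {1, 2, 3, 5, 6, 7, 8}.
  Column D already contains {2, 3, 5, 8, 9}.
  Its 3×3 block (box 2) already contains {2, 3, 5, 6, 7, 8}.
  The only value from 1–9 not eliminated is 4, so D1 = 4.
For I5:
  Row 5 already contains {1, 2, 3, 7, 8, 9}.
  Column I already contains {3, 4, 5, 7, 9}.
  Its 3×3 block (box 6) already contains {1, 2, 3, 4, 5, 7, 9}.
  The only value from 1–9 not eliminated is 6, so I5 = 6.

3,4,6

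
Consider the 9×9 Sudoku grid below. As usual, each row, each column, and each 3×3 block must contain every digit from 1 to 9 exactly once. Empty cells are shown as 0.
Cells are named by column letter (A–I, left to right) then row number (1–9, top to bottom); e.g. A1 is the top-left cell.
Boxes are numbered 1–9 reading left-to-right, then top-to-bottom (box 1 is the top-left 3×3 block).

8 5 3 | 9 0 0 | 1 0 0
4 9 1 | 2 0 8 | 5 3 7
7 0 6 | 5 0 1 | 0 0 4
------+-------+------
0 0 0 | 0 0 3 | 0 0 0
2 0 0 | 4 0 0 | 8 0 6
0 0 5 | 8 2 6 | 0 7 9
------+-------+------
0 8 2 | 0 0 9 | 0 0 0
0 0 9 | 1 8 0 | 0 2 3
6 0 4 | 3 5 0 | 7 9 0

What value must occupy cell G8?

6

Cell G8 itself could take any of {4, 6} by direct elimination.
Consider where 6 can go in row 8.
A8 is out (column A already has a 6).
B8 is out (box 7 already has a 6).
F8 is out (column F already has a 6).
So the only cell in row 8 that can hold 6 is G8.
Therefore G8 = 6.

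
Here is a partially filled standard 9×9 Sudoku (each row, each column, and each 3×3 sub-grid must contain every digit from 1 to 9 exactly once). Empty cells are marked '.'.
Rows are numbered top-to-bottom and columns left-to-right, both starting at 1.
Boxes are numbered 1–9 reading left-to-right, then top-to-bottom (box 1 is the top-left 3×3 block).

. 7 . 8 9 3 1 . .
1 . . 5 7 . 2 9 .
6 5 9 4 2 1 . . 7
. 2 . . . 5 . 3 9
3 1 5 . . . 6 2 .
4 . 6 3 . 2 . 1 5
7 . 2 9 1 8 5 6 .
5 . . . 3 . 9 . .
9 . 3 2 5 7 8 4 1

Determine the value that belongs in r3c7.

Row 3 already contains {1, 2, 4, 5, 6, 7, 9}.
Column 7 already contains {1, 2, 5, 6, 8, 9}.
Its 3×3 block (box 3) already contains {1, 2, 7, 9}.
The only value from 1–9 not eliminated is 3, so r3c7 = 3.

3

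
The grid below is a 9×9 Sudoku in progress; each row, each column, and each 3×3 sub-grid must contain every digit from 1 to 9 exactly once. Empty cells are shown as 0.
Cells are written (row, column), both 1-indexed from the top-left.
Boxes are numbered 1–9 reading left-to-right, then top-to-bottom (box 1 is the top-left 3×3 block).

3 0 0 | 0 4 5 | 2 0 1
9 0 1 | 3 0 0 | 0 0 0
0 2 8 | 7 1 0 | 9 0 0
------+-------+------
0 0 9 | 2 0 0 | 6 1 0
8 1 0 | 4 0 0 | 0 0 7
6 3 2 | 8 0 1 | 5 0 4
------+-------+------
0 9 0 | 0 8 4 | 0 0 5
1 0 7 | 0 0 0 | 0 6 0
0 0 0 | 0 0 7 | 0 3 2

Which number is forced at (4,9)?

Cell (4,9) itself could take any of {3, 8} by direct elimination.
Consider where 8 can go in row 4.
(4,1) is out (column 1 already has a 8).
(4,2) is out (box 4 already has a 8).
(4,5) is out (column 5 already has a 8).
(4,6) is out (box 5 already has a 8).
So the only cell in row 4 that can hold 8 is (4,9).
Therefore (4,9) = 8.

8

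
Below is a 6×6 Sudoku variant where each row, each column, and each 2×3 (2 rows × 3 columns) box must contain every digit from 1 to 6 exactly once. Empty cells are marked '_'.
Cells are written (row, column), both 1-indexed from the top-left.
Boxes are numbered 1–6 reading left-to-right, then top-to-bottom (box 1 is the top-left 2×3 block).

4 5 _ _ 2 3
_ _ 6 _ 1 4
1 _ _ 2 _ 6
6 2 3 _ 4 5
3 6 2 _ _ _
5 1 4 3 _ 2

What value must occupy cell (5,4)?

Cell (5,4) itself could take any of {1, 4, 5} by direct elimination.
Consider where 4 can go in column 4.
(1,4) is out (row 1 already has a 4).
(2,4) is out (row 2 already has a 4).
(4,4) is out (row 4 already has a 4).
So the only cell in column 4 that can hold 4 is (5,4).
Therefore (5,4) = 4.

4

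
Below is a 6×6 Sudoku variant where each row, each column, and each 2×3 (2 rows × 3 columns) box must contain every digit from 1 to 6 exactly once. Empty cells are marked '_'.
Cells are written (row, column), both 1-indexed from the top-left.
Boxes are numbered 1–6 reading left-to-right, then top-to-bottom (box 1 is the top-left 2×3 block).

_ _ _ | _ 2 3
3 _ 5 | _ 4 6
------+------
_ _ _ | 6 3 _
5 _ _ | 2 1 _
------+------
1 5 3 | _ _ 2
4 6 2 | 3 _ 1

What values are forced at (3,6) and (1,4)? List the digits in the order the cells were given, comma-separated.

For (3,6):
  Consider where 5 can go in row 3.
  (3,1) is out (column 1 already has a 5).
  (3,2) is out (column 2 already has a 5).
  (3,3) is out (column 3 already has a 5).
  So the only cell in row 3 that can hold 5 is (3,6).
  So (3,6) = 5.
For (1,4):
  Consider where 5 can go in row 1.
  (1,1) is out (column 1 already has a 5).
  (1,2) is out (column 2 already has a 5).
  (1,3) is out (column 3 already has a 5).
  So the only cell in row 1 that can hold 5 is (1,4).
  So (1,4) = 5.

5,5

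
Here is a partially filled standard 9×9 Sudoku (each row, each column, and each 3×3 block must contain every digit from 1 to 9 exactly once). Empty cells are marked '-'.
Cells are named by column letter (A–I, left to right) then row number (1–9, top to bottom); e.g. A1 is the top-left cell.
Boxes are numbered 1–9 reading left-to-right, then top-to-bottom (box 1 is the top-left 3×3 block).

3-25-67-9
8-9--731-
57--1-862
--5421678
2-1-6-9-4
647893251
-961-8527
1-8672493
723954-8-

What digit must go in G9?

Row 9 already contains {2, 3, 4, 5, 7, 8, 9}.
Column G already contains {2, 3, 4, 5, 6, 7, 8, 9}.
Its 3×3 block (box 9) already contains {2, 3, 4, 5, 7, 8, 9}.
The only value from 1–9 not eliminated is 1, so G9 = 1.

1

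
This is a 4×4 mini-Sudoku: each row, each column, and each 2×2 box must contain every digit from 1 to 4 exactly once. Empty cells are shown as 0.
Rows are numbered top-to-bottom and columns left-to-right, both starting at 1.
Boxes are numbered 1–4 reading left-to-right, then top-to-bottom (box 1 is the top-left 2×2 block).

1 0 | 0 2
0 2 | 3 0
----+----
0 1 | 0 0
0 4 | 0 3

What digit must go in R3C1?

Cell R3C1 itself could take any of {2, 3} by direct elimination.
Consider where 3 can go in box 3.
R4C1 is out (row 4 already has a 3).
So the only cell in box 3 that can hold 3 is R3C1.
Therefore R3C1 = 3.

3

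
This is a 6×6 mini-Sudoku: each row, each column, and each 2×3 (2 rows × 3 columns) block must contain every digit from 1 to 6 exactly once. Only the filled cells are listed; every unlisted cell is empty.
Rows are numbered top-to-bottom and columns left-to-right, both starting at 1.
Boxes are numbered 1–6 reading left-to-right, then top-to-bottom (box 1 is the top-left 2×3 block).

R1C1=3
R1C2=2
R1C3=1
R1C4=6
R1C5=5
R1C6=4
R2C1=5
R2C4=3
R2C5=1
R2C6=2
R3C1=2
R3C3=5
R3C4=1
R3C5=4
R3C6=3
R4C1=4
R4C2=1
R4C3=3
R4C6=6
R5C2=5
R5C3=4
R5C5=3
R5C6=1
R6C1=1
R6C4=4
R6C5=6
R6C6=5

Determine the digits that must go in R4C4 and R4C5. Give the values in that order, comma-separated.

For R4C4:
  Consider where 5 can go in column 4.
  R5C4 is out (row 5 already has a 5).
  So the only cell in column 4 that can hold 5 is R4C4.
  So R4C4 = 5.
For R4C5:
  Row 4 already contains {1, 3, 4, 6}.
  Column 5 already contains {1, 3, 4, 5, 6}.
  Its 2×3 block (box 4) already contains {1, 3, 4, 6}.
  The only value from 1–6 not eliminated is 2, so R4C5 = 2.

5,2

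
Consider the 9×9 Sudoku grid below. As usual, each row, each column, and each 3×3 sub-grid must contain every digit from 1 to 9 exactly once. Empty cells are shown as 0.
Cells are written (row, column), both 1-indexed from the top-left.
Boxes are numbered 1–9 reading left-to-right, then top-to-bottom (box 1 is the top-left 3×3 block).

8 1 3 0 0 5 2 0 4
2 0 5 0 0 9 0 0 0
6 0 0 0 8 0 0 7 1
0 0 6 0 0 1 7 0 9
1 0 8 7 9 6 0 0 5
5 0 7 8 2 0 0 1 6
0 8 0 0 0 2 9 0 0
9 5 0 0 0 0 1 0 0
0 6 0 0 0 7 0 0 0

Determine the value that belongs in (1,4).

6

Row 1 already contains {1, 2, 3, 4, 5, 8}.
Column 4 already contains {7, 8}.
Its 3×3 block (box 2) already contains {5, 8, 9}.
The only value from 1–9 not eliminated is 6, so (1,4) = 6.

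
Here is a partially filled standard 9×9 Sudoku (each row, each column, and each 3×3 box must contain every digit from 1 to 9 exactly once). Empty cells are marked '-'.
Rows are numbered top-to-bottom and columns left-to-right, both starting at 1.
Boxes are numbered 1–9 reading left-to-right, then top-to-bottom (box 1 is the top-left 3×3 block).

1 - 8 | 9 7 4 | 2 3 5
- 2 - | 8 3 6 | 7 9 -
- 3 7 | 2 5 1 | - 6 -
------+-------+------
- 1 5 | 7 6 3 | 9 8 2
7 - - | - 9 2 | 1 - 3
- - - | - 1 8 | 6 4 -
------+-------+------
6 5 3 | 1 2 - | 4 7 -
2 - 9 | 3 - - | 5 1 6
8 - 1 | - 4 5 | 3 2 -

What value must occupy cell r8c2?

4

Cell r8c2 itself could take any of {4, 7} by direct elimination.
Consider where 4 can go in box 7.
r9c2 is out (row 9 already has a 4).
So the only cell in box 7 that can hold 4 is r8c2.
Therefore r8c2 = 4.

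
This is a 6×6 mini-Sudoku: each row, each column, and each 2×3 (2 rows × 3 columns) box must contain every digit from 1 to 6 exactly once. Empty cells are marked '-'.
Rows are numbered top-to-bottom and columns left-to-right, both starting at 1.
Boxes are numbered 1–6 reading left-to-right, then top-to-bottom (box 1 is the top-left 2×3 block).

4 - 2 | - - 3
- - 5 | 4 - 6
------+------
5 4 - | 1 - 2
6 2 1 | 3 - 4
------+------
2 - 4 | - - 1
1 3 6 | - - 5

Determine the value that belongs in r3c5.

Row 3 already contains {1, 2, 4, 5}.
Column 5 already contains {}.
Its 2×3 block (box 4) already contains {1, 2, 3, 4}.
The only value from 1–6 not eliminated is 6, so r3c5 = 6.

6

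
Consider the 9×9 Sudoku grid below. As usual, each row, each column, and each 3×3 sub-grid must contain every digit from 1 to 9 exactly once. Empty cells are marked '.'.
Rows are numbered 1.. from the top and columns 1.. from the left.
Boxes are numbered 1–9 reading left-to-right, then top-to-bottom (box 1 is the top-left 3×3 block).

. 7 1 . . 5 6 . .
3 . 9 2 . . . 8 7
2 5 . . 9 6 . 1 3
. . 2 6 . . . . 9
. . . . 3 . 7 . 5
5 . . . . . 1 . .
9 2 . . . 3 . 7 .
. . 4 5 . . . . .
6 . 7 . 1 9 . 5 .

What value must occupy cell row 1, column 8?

Cell row 1, column 8 itself could take any of {2, 4, 9} by direct elimination.
Consider where 9 can go in box 3.
row 1, column 9 is out (column 9 already has a 9).
row 2, column 7 is out (row 2 already has a 9).
row 3, column 7 is out (row 3 already has a 9).
So the only cell in box 3 that can hold 9 is row 1, column 8.
Therefore row 1, column 8 = 9.

9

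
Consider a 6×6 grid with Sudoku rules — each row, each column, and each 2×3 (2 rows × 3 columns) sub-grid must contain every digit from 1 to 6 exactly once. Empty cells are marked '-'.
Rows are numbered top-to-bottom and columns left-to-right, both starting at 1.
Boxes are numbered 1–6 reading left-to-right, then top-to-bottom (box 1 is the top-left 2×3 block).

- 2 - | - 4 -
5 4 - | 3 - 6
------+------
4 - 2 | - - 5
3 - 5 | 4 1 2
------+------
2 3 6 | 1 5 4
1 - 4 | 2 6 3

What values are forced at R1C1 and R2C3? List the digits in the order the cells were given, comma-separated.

6,1

For R1C1:
  Row 1 already contains {2, 4}.
  Column 1 already contains {1, 2, 3, 4, 5}.
  Its 2×3 block (box 1) already contains {2, 4, 5}.
  The only value from 1–6 not eliminated is 6, so R1C1 = 6.
For R2C3:
  Row 2 already contains {3, 4, 5, 6}.
  Column 3 already contains {2, 4, 5, 6}.
  Its 2×3 block (box 1) already contains {2, 4, 5}.
  The only value from 1–6 not eliminated is 1, so R2C3 = 1.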